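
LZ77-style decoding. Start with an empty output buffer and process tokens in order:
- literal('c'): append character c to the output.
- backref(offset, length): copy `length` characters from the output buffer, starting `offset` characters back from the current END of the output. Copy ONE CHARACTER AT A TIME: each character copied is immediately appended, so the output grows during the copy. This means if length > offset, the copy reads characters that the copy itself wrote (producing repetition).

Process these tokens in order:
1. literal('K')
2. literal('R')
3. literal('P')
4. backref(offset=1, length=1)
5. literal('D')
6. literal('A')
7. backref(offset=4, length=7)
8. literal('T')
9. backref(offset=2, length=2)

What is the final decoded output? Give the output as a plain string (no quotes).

Answer: KRPPDAPPDAPPDTDT

Derivation:
Token 1: literal('K'). Output: "K"
Token 2: literal('R'). Output: "KR"
Token 3: literal('P'). Output: "KRP"
Token 4: backref(off=1, len=1). Copied 'P' from pos 2. Output: "KRPP"
Token 5: literal('D'). Output: "KRPPD"
Token 6: literal('A'). Output: "KRPPDA"
Token 7: backref(off=4, len=7) (overlapping!). Copied 'PPDAPPD' from pos 2. Output: "KRPPDAPPDAPPD"
Token 8: literal('T'). Output: "KRPPDAPPDAPPDT"
Token 9: backref(off=2, len=2). Copied 'DT' from pos 12. Output: "KRPPDAPPDAPPDTDT"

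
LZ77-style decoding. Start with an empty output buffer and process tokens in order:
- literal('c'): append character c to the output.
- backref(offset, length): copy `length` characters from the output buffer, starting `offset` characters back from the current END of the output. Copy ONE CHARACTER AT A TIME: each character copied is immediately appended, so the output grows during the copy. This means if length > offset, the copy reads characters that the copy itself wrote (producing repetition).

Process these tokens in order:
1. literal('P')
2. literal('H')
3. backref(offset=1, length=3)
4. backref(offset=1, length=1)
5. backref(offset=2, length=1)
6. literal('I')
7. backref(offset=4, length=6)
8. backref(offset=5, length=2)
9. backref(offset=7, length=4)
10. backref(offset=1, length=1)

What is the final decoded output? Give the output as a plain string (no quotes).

Token 1: literal('P'). Output: "P"
Token 2: literal('H'). Output: "PH"
Token 3: backref(off=1, len=3) (overlapping!). Copied 'HHH' from pos 1. Output: "PHHHH"
Token 4: backref(off=1, len=1). Copied 'H' from pos 4. Output: "PHHHHH"
Token 5: backref(off=2, len=1). Copied 'H' from pos 4. Output: "PHHHHHH"
Token 6: literal('I'). Output: "PHHHHHHI"
Token 7: backref(off=4, len=6) (overlapping!). Copied 'HHHIHH' from pos 4. Output: "PHHHHHHIHHHIHH"
Token 8: backref(off=5, len=2). Copied 'HH' from pos 9. Output: "PHHHHHHIHHHIHHHH"
Token 9: backref(off=7, len=4). Copied 'HHIH' from pos 9. Output: "PHHHHHHIHHHIHHHHHHIH"
Token 10: backref(off=1, len=1). Copied 'H' from pos 19. Output: "PHHHHHHIHHHIHHHHHHIHH"

Answer: PHHHHHHIHHHIHHHHHHIHH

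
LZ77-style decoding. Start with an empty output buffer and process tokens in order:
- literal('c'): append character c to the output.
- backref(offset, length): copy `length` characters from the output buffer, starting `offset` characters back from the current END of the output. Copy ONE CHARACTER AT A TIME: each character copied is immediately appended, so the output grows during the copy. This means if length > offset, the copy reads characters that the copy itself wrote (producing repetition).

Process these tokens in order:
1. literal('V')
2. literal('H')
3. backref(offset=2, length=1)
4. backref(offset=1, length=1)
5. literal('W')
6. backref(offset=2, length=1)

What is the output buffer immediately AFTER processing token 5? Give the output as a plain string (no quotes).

Answer: VHVVW

Derivation:
Token 1: literal('V'). Output: "V"
Token 2: literal('H'). Output: "VH"
Token 3: backref(off=2, len=1). Copied 'V' from pos 0. Output: "VHV"
Token 4: backref(off=1, len=1). Copied 'V' from pos 2. Output: "VHVV"
Token 5: literal('W'). Output: "VHVVW"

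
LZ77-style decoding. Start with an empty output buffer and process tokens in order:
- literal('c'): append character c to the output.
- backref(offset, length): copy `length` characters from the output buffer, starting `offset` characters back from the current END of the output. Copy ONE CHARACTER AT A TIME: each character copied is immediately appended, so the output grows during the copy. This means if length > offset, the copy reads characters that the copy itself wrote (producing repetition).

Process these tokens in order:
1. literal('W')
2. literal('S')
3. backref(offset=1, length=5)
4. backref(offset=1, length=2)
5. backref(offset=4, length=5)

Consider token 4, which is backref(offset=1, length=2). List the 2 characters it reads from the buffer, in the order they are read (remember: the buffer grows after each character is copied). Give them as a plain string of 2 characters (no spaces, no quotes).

Answer: SS

Derivation:
Token 1: literal('W'). Output: "W"
Token 2: literal('S'). Output: "WS"
Token 3: backref(off=1, len=5) (overlapping!). Copied 'SSSSS' from pos 1. Output: "WSSSSSS"
Token 4: backref(off=1, len=2). Buffer before: "WSSSSSS" (len 7)
  byte 1: read out[6]='S', append. Buffer now: "WSSSSSSS"
  byte 2: read out[7]='S', append. Buffer now: "WSSSSSSSS"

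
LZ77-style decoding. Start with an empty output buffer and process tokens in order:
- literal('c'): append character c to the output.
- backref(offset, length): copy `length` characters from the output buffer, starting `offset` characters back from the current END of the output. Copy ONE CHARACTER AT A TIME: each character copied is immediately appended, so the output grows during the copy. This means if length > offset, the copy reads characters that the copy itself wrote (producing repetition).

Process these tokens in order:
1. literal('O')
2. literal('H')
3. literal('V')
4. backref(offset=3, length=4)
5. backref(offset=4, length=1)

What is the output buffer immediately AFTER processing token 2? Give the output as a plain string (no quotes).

Answer: OH

Derivation:
Token 1: literal('O'). Output: "O"
Token 2: literal('H'). Output: "OH"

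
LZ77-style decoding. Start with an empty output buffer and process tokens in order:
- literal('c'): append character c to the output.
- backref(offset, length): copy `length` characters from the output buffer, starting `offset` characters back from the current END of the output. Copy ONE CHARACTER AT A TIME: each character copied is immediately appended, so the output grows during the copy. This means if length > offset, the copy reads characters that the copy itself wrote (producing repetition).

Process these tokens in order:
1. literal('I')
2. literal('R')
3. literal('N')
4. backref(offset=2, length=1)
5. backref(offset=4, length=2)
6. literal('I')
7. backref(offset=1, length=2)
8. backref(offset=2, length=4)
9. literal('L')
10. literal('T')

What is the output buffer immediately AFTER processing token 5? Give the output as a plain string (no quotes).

Answer: IRNRIR

Derivation:
Token 1: literal('I'). Output: "I"
Token 2: literal('R'). Output: "IR"
Token 3: literal('N'). Output: "IRN"
Token 4: backref(off=2, len=1). Copied 'R' from pos 1. Output: "IRNR"
Token 5: backref(off=4, len=2). Copied 'IR' from pos 0. Output: "IRNRIR"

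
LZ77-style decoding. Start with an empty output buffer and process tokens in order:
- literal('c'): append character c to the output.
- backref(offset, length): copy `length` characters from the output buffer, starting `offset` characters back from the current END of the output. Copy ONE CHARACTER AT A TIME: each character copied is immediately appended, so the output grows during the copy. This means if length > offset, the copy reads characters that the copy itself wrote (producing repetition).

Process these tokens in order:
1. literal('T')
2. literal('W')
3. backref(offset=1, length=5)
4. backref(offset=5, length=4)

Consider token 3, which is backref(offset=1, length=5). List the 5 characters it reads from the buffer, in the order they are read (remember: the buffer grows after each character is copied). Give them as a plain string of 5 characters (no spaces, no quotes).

Token 1: literal('T'). Output: "T"
Token 2: literal('W'). Output: "TW"
Token 3: backref(off=1, len=5). Buffer before: "TW" (len 2)
  byte 1: read out[1]='W', append. Buffer now: "TWW"
  byte 2: read out[2]='W', append. Buffer now: "TWWW"
  byte 3: read out[3]='W', append. Buffer now: "TWWWW"
  byte 4: read out[4]='W', append. Buffer now: "TWWWWW"
  byte 5: read out[5]='W', append. Buffer now: "TWWWWWW"

Answer: WWWWW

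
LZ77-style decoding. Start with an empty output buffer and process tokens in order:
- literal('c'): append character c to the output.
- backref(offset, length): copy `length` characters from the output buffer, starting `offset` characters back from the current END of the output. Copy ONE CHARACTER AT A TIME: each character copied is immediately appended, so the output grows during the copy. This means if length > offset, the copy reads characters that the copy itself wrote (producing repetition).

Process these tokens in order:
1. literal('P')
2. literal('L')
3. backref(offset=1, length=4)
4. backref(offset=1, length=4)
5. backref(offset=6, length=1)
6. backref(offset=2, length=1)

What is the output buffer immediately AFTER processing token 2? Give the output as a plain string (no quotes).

Answer: PL

Derivation:
Token 1: literal('P'). Output: "P"
Token 2: literal('L'). Output: "PL"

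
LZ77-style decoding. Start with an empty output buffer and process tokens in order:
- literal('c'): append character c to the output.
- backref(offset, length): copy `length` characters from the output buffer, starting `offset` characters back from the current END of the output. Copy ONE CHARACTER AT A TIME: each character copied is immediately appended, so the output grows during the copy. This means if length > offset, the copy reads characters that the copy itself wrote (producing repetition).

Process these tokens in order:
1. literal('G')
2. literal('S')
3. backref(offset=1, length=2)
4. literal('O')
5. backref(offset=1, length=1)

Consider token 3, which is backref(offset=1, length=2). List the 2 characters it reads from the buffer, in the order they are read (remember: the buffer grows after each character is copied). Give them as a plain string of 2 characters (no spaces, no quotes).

Answer: SS

Derivation:
Token 1: literal('G'). Output: "G"
Token 2: literal('S'). Output: "GS"
Token 3: backref(off=1, len=2). Buffer before: "GS" (len 2)
  byte 1: read out[1]='S', append. Buffer now: "GSS"
  byte 2: read out[2]='S', append. Buffer now: "GSSS"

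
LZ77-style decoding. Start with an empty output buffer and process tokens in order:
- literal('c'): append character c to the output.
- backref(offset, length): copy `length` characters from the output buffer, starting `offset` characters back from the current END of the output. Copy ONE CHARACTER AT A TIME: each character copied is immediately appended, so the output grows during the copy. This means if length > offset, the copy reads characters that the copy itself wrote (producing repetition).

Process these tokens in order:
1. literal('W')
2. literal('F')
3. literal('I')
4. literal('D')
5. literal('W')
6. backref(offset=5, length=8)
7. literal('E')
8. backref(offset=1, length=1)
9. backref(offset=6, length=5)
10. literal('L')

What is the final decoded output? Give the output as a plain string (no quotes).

Answer: WFIDWWFIDWWFIEEWWFIEL

Derivation:
Token 1: literal('W'). Output: "W"
Token 2: literal('F'). Output: "WF"
Token 3: literal('I'). Output: "WFI"
Token 4: literal('D'). Output: "WFID"
Token 5: literal('W'). Output: "WFIDW"
Token 6: backref(off=5, len=8) (overlapping!). Copied 'WFIDWWFI' from pos 0. Output: "WFIDWWFIDWWFI"
Token 7: literal('E'). Output: "WFIDWWFIDWWFIE"
Token 8: backref(off=1, len=1). Copied 'E' from pos 13. Output: "WFIDWWFIDWWFIEE"
Token 9: backref(off=6, len=5). Copied 'WWFIE' from pos 9. Output: "WFIDWWFIDWWFIEEWWFIE"
Token 10: literal('L'). Output: "WFIDWWFIDWWFIEEWWFIEL"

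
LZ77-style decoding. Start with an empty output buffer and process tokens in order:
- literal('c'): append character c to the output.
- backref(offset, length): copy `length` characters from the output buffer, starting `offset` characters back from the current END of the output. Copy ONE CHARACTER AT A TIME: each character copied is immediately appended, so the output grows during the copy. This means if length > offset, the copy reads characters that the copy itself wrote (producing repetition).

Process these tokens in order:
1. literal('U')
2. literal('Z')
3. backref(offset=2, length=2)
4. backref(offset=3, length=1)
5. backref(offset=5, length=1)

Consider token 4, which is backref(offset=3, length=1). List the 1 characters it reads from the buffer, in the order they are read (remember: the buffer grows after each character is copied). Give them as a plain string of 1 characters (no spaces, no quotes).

Answer: Z

Derivation:
Token 1: literal('U'). Output: "U"
Token 2: literal('Z'). Output: "UZ"
Token 3: backref(off=2, len=2). Copied 'UZ' from pos 0. Output: "UZUZ"
Token 4: backref(off=3, len=1). Buffer before: "UZUZ" (len 4)
  byte 1: read out[1]='Z', append. Buffer now: "UZUZZ"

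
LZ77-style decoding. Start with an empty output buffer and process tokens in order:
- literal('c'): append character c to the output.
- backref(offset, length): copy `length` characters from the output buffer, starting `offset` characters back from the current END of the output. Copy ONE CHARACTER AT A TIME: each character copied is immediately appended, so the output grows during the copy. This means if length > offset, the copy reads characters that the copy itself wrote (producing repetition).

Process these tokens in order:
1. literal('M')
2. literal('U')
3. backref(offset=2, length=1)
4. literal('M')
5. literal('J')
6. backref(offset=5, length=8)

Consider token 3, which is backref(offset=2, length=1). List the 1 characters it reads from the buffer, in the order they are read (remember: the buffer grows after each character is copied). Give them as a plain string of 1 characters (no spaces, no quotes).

Answer: M

Derivation:
Token 1: literal('M'). Output: "M"
Token 2: literal('U'). Output: "MU"
Token 3: backref(off=2, len=1). Buffer before: "MU" (len 2)
  byte 1: read out[0]='M', append. Buffer now: "MUM"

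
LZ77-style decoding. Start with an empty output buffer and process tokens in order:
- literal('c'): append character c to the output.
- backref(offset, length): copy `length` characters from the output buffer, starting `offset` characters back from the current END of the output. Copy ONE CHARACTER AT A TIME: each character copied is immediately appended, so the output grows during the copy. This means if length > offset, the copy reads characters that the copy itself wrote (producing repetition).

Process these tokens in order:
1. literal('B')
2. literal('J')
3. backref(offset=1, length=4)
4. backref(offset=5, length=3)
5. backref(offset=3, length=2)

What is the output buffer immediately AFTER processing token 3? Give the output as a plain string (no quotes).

Token 1: literal('B'). Output: "B"
Token 2: literal('J'). Output: "BJ"
Token 3: backref(off=1, len=4) (overlapping!). Copied 'JJJJ' from pos 1. Output: "BJJJJJ"

Answer: BJJJJJ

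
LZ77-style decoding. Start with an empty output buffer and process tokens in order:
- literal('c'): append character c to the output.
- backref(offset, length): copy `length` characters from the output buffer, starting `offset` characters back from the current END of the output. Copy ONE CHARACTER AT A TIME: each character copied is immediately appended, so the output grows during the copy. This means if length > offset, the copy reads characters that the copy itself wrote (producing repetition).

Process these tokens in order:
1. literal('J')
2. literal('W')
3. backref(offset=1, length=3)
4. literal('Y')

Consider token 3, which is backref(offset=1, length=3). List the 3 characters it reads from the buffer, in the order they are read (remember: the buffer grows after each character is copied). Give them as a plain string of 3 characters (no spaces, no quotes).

Token 1: literal('J'). Output: "J"
Token 2: literal('W'). Output: "JW"
Token 3: backref(off=1, len=3). Buffer before: "JW" (len 2)
  byte 1: read out[1]='W', append. Buffer now: "JWW"
  byte 2: read out[2]='W', append. Buffer now: "JWWW"
  byte 3: read out[3]='W', append. Buffer now: "JWWWW"

Answer: WWW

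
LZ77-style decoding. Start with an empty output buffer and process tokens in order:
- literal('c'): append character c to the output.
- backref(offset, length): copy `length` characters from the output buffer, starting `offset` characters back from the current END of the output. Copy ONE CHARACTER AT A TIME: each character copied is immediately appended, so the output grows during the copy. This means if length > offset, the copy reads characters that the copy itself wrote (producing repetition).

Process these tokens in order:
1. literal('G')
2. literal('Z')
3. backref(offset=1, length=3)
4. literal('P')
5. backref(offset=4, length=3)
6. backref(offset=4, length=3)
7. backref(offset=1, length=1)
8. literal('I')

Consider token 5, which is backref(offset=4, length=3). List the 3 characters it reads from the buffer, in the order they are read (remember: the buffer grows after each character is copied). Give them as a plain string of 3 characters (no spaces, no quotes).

Answer: ZZZ

Derivation:
Token 1: literal('G'). Output: "G"
Token 2: literal('Z'). Output: "GZ"
Token 3: backref(off=1, len=3) (overlapping!). Copied 'ZZZ' from pos 1. Output: "GZZZZ"
Token 4: literal('P'). Output: "GZZZZP"
Token 5: backref(off=4, len=3). Buffer before: "GZZZZP" (len 6)
  byte 1: read out[2]='Z', append. Buffer now: "GZZZZPZ"
  byte 2: read out[3]='Z', append. Buffer now: "GZZZZPZZ"
  byte 3: read out[4]='Z', append. Buffer now: "GZZZZPZZZ"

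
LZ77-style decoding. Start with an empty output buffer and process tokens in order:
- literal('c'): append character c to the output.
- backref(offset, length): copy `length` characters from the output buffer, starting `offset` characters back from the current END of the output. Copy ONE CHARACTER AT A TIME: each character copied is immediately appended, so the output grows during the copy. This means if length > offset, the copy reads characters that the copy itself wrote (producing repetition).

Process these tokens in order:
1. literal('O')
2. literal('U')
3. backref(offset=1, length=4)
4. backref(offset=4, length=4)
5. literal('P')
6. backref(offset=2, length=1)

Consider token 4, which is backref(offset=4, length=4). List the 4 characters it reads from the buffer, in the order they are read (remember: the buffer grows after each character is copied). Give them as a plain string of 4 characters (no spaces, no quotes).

Token 1: literal('O'). Output: "O"
Token 2: literal('U'). Output: "OU"
Token 3: backref(off=1, len=4) (overlapping!). Copied 'UUUU' from pos 1. Output: "OUUUUU"
Token 4: backref(off=4, len=4). Buffer before: "OUUUUU" (len 6)
  byte 1: read out[2]='U', append. Buffer now: "OUUUUUU"
  byte 2: read out[3]='U', append. Buffer now: "OUUUUUUU"
  byte 3: read out[4]='U', append. Buffer now: "OUUUUUUUU"
  byte 4: read out[5]='U', append. Buffer now: "OUUUUUUUUU"

Answer: UUUU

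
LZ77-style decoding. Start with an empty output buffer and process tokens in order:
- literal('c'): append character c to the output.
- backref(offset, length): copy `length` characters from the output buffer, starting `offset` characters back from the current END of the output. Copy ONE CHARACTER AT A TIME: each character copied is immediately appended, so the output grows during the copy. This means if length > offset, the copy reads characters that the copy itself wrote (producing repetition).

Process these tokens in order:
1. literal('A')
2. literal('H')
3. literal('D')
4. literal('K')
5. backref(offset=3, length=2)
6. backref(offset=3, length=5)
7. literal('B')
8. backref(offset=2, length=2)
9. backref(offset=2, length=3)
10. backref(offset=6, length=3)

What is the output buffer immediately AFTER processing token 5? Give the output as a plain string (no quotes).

Answer: AHDKHD

Derivation:
Token 1: literal('A'). Output: "A"
Token 2: literal('H'). Output: "AH"
Token 3: literal('D'). Output: "AHD"
Token 4: literal('K'). Output: "AHDK"
Token 5: backref(off=3, len=2). Copied 'HD' from pos 1. Output: "AHDKHD"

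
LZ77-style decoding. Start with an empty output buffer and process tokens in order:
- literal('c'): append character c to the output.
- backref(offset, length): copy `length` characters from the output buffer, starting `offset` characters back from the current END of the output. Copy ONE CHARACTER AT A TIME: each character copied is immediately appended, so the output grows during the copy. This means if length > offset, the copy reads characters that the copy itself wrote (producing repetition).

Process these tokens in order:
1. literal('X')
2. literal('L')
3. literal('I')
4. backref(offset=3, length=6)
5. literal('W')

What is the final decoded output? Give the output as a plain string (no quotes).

Answer: XLIXLIXLIW

Derivation:
Token 1: literal('X'). Output: "X"
Token 2: literal('L'). Output: "XL"
Token 3: literal('I'). Output: "XLI"
Token 4: backref(off=3, len=6) (overlapping!). Copied 'XLIXLI' from pos 0. Output: "XLIXLIXLI"
Token 5: literal('W'). Output: "XLIXLIXLIW"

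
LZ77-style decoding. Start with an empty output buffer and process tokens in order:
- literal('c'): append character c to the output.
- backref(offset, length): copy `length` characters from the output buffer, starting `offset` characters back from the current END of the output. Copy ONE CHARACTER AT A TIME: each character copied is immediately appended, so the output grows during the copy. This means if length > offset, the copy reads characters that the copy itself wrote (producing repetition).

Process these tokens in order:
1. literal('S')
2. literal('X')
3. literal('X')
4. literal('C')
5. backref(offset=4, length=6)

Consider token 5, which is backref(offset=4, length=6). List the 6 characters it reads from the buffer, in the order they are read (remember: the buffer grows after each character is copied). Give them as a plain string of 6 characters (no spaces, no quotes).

Answer: SXXCSX

Derivation:
Token 1: literal('S'). Output: "S"
Token 2: literal('X'). Output: "SX"
Token 3: literal('X'). Output: "SXX"
Token 4: literal('C'). Output: "SXXC"
Token 5: backref(off=4, len=6). Buffer before: "SXXC" (len 4)
  byte 1: read out[0]='S', append. Buffer now: "SXXCS"
  byte 2: read out[1]='X', append. Buffer now: "SXXCSX"
  byte 3: read out[2]='X', append. Buffer now: "SXXCSXX"
  byte 4: read out[3]='C', append. Buffer now: "SXXCSXXC"
  byte 5: read out[4]='S', append. Buffer now: "SXXCSXXCS"
  byte 6: read out[5]='X', append. Buffer now: "SXXCSXXCSX"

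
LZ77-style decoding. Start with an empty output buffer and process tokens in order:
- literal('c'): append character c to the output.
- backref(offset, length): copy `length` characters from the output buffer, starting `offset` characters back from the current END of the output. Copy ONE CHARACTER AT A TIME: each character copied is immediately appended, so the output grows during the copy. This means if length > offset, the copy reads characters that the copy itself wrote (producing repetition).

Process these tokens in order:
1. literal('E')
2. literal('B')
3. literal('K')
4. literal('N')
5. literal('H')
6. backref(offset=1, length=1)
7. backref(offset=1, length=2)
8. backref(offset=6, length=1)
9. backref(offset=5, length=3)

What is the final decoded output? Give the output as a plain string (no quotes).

Token 1: literal('E'). Output: "E"
Token 2: literal('B'). Output: "EB"
Token 3: literal('K'). Output: "EBK"
Token 4: literal('N'). Output: "EBKN"
Token 5: literal('H'). Output: "EBKNH"
Token 6: backref(off=1, len=1). Copied 'H' from pos 4. Output: "EBKNHH"
Token 7: backref(off=1, len=2) (overlapping!). Copied 'HH' from pos 5. Output: "EBKNHHHH"
Token 8: backref(off=6, len=1). Copied 'K' from pos 2. Output: "EBKNHHHHK"
Token 9: backref(off=5, len=3). Copied 'HHH' from pos 4. Output: "EBKNHHHHKHHH"

Answer: EBKNHHHHKHHH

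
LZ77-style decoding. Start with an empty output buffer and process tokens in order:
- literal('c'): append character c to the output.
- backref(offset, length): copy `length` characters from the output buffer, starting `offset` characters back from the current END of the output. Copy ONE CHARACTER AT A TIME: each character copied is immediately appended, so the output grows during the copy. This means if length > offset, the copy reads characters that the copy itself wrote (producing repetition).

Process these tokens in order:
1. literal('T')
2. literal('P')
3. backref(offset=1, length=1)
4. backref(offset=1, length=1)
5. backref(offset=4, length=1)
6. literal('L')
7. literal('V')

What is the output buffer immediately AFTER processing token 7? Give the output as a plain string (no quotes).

Answer: TPPPTLV

Derivation:
Token 1: literal('T'). Output: "T"
Token 2: literal('P'). Output: "TP"
Token 3: backref(off=1, len=1). Copied 'P' from pos 1. Output: "TPP"
Token 4: backref(off=1, len=1). Copied 'P' from pos 2. Output: "TPPP"
Token 5: backref(off=4, len=1). Copied 'T' from pos 0. Output: "TPPPT"
Token 6: literal('L'). Output: "TPPPTL"
Token 7: literal('V'). Output: "TPPPTLV"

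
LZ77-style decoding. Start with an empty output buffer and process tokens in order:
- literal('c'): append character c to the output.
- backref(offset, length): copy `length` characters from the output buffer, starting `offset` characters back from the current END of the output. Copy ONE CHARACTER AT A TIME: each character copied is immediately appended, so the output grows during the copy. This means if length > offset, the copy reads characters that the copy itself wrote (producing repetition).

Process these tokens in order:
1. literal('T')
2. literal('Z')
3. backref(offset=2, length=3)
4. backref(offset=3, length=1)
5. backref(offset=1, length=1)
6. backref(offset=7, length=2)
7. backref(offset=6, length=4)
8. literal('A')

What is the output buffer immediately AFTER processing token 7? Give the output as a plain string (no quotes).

Token 1: literal('T'). Output: "T"
Token 2: literal('Z'). Output: "TZ"
Token 3: backref(off=2, len=3) (overlapping!). Copied 'TZT' from pos 0. Output: "TZTZT"
Token 4: backref(off=3, len=1). Copied 'T' from pos 2. Output: "TZTZTT"
Token 5: backref(off=1, len=1). Copied 'T' from pos 5. Output: "TZTZTTT"
Token 6: backref(off=7, len=2). Copied 'TZ' from pos 0. Output: "TZTZTTTTZ"
Token 7: backref(off=6, len=4). Copied 'ZTTT' from pos 3. Output: "TZTZTTTTZZTTT"

Answer: TZTZTTTTZZTTT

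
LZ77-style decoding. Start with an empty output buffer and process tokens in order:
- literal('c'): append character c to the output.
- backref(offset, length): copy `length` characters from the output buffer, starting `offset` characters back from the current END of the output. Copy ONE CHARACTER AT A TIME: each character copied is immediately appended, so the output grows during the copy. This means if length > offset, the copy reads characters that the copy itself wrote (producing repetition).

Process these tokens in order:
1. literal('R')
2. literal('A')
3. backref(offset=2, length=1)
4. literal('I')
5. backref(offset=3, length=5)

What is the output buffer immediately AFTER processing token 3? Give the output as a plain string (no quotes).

Token 1: literal('R'). Output: "R"
Token 2: literal('A'). Output: "RA"
Token 3: backref(off=2, len=1). Copied 'R' from pos 0. Output: "RAR"

Answer: RAR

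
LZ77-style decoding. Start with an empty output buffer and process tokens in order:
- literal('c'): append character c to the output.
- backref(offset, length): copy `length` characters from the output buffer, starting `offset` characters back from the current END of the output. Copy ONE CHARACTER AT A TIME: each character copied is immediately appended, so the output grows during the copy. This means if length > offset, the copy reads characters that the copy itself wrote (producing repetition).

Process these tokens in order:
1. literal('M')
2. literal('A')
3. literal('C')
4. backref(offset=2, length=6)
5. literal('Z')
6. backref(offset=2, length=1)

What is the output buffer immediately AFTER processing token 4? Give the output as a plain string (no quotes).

Token 1: literal('M'). Output: "M"
Token 2: literal('A'). Output: "MA"
Token 3: literal('C'). Output: "MAC"
Token 4: backref(off=2, len=6) (overlapping!). Copied 'ACACAC' from pos 1. Output: "MACACACAC"

Answer: MACACACAC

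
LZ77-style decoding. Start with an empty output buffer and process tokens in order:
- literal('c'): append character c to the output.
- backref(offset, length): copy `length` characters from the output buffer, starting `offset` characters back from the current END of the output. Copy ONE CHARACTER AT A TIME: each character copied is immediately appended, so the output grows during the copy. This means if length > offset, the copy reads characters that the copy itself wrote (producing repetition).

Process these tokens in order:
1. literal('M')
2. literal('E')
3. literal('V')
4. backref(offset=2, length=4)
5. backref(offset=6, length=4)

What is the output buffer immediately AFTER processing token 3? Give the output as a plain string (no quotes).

Answer: MEV

Derivation:
Token 1: literal('M'). Output: "M"
Token 2: literal('E'). Output: "ME"
Token 3: literal('V'). Output: "MEV"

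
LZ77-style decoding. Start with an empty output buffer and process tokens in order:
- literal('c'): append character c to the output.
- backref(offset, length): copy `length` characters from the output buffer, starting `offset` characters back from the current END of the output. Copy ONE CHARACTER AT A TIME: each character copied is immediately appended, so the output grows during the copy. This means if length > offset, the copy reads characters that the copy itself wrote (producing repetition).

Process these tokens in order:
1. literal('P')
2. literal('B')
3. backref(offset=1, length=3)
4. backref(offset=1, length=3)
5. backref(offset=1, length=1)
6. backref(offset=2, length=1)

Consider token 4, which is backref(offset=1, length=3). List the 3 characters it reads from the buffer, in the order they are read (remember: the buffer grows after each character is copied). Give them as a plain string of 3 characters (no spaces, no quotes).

Answer: BBB

Derivation:
Token 1: literal('P'). Output: "P"
Token 2: literal('B'). Output: "PB"
Token 3: backref(off=1, len=3) (overlapping!). Copied 'BBB' from pos 1. Output: "PBBBB"
Token 4: backref(off=1, len=3). Buffer before: "PBBBB" (len 5)
  byte 1: read out[4]='B', append. Buffer now: "PBBBBB"
  byte 2: read out[5]='B', append. Buffer now: "PBBBBBB"
  byte 3: read out[6]='B', append. Buffer now: "PBBBBBBB"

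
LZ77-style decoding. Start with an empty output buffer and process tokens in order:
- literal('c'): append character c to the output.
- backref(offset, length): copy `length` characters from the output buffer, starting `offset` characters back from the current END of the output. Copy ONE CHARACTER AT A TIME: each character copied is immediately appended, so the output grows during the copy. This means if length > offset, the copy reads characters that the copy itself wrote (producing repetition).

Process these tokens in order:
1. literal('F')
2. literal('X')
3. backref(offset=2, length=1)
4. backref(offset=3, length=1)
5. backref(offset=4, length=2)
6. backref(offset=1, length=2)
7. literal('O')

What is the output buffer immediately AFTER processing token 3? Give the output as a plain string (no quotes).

Token 1: literal('F'). Output: "F"
Token 2: literal('X'). Output: "FX"
Token 3: backref(off=2, len=1). Copied 'F' from pos 0. Output: "FXF"

Answer: FXF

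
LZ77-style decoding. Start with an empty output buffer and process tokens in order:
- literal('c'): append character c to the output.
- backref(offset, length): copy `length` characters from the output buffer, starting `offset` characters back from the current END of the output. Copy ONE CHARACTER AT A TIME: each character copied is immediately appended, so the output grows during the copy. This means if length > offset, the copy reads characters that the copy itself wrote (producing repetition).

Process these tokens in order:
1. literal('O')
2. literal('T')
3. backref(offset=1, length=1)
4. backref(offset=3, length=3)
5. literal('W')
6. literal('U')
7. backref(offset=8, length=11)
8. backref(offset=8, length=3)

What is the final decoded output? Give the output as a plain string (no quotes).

Token 1: literal('O'). Output: "O"
Token 2: literal('T'). Output: "OT"
Token 3: backref(off=1, len=1). Copied 'T' from pos 1. Output: "OTT"
Token 4: backref(off=3, len=3). Copied 'OTT' from pos 0. Output: "OTTOTT"
Token 5: literal('W'). Output: "OTTOTTW"
Token 6: literal('U'). Output: "OTTOTTWU"
Token 7: backref(off=8, len=11) (overlapping!). Copied 'OTTOTTWUOTT' from pos 0. Output: "OTTOTTWUOTTOTTWUOTT"
Token 8: backref(off=8, len=3). Copied 'OTT' from pos 11. Output: "OTTOTTWUOTTOTTWUOTTOTT"

Answer: OTTOTTWUOTTOTTWUOTTOTT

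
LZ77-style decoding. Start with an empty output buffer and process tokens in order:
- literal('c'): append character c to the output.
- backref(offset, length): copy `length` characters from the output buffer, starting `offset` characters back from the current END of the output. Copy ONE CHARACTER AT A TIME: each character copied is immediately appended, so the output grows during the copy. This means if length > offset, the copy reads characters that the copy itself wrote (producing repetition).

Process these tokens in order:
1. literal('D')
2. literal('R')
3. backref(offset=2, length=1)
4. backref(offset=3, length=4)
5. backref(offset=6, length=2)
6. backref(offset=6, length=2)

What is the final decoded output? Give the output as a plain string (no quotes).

Token 1: literal('D'). Output: "D"
Token 2: literal('R'). Output: "DR"
Token 3: backref(off=2, len=1). Copied 'D' from pos 0. Output: "DRD"
Token 4: backref(off=3, len=4) (overlapping!). Copied 'DRDD' from pos 0. Output: "DRDDRDD"
Token 5: backref(off=6, len=2). Copied 'RD' from pos 1. Output: "DRDDRDDRD"
Token 6: backref(off=6, len=2). Copied 'DR' from pos 3. Output: "DRDDRDDRDDR"

Answer: DRDDRDDRDDR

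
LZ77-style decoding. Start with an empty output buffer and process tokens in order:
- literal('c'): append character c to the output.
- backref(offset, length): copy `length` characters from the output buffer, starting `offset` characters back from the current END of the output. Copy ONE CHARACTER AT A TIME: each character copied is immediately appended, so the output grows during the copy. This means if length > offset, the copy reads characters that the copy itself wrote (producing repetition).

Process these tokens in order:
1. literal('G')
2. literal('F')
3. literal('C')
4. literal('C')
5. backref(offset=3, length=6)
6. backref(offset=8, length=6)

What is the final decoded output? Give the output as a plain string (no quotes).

Token 1: literal('G'). Output: "G"
Token 2: literal('F'). Output: "GF"
Token 3: literal('C'). Output: "GFC"
Token 4: literal('C'). Output: "GFCC"
Token 5: backref(off=3, len=6) (overlapping!). Copied 'FCCFCC' from pos 1. Output: "GFCCFCCFCC"
Token 6: backref(off=8, len=6). Copied 'CCFCCF' from pos 2. Output: "GFCCFCCFCCCCFCCF"

Answer: GFCCFCCFCCCCFCCF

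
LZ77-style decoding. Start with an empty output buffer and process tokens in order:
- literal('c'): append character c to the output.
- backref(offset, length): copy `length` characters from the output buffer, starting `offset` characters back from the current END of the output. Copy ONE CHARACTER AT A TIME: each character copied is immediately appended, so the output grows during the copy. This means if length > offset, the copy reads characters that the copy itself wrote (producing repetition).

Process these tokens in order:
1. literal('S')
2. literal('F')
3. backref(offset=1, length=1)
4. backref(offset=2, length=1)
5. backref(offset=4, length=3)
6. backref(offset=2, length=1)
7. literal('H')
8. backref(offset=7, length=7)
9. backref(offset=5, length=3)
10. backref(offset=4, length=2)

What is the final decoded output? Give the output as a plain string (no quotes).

Token 1: literal('S'). Output: "S"
Token 2: literal('F'). Output: "SF"
Token 3: backref(off=1, len=1). Copied 'F' from pos 1. Output: "SFF"
Token 4: backref(off=2, len=1). Copied 'F' from pos 1. Output: "SFFF"
Token 5: backref(off=4, len=3). Copied 'SFF' from pos 0. Output: "SFFFSFF"
Token 6: backref(off=2, len=1). Copied 'F' from pos 5. Output: "SFFFSFFF"
Token 7: literal('H'). Output: "SFFFSFFFH"
Token 8: backref(off=7, len=7). Copied 'FFSFFFH' from pos 2. Output: "SFFFSFFFHFFSFFFH"
Token 9: backref(off=5, len=3). Copied 'SFF' from pos 11. Output: "SFFFSFFFHFFSFFFHSFF"
Token 10: backref(off=4, len=2). Copied 'HS' from pos 15. Output: "SFFFSFFFHFFSFFFHSFFHS"

Answer: SFFFSFFFHFFSFFFHSFFHS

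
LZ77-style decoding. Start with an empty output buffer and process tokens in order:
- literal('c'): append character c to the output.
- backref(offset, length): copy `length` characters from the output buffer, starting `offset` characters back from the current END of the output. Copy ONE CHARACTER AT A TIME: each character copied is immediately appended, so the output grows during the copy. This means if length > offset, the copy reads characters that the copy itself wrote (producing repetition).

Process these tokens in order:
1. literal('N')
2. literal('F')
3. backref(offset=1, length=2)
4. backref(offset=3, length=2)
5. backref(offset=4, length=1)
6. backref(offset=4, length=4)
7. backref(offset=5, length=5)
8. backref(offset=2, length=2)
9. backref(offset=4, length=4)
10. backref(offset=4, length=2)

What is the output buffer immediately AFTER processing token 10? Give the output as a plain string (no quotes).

Token 1: literal('N'). Output: "N"
Token 2: literal('F'). Output: "NF"
Token 3: backref(off=1, len=2) (overlapping!). Copied 'FF' from pos 1. Output: "NFFF"
Token 4: backref(off=3, len=2). Copied 'FF' from pos 1. Output: "NFFFFF"
Token 5: backref(off=4, len=1). Copied 'F' from pos 2. Output: "NFFFFFF"
Token 6: backref(off=4, len=4). Copied 'FFFF' from pos 3. Output: "NFFFFFFFFFF"
Token 7: backref(off=5, len=5). Copied 'FFFFF' from pos 6. Output: "NFFFFFFFFFFFFFFF"
Token 8: backref(off=2, len=2). Copied 'FF' from pos 14. Output: "NFFFFFFFFFFFFFFFFF"
Token 9: backref(off=4, len=4). Copied 'FFFF' from pos 14. Output: "NFFFFFFFFFFFFFFFFFFFFF"
Token 10: backref(off=4, len=2). Copied 'FF' from pos 18. Output: "NFFFFFFFFFFFFFFFFFFFFFFF"

Answer: NFFFFFFFFFFFFFFFFFFFFFFF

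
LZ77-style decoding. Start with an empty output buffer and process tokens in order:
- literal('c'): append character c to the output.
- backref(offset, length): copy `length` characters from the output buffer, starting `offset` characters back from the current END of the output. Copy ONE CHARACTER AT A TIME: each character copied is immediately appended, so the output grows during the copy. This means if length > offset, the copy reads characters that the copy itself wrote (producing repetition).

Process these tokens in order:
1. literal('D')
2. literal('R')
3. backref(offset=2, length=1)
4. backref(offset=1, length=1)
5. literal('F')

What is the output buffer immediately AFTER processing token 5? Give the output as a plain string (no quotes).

Answer: DRDDF

Derivation:
Token 1: literal('D'). Output: "D"
Token 2: literal('R'). Output: "DR"
Token 3: backref(off=2, len=1). Copied 'D' from pos 0. Output: "DRD"
Token 4: backref(off=1, len=1). Copied 'D' from pos 2. Output: "DRDD"
Token 5: literal('F'). Output: "DRDDF"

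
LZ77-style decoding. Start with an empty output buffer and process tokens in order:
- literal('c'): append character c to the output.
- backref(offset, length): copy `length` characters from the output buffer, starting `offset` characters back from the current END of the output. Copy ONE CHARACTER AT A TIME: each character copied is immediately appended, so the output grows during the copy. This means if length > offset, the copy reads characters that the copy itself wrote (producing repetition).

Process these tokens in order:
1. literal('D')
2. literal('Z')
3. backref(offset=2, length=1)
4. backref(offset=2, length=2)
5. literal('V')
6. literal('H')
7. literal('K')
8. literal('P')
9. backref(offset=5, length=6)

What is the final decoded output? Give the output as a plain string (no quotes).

Answer: DZDZDVHKPDVHKPD

Derivation:
Token 1: literal('D'). Output: "D"
Token 2: literal('Z'). Output: "DZ"
Token 3: backref(off=2, len=1). Copied 'D' from pos 0. Output: "DZD"
Token 4: backref(off=2, len=2). Copied 'ZD' from pos 1. Output: "DZDZD"
Token 5: literal('V'). Output: "DZDZDV"
Token 6: literal('H'). Output: "DZDZDVH"
Token 7: literal('K'). Output: "DZDZDVHK"
Token 8: literal('P'). Output: "DZDZDVHKP"
Token 9: backref(off=5, len=6) (overlapping!). Copied 'DVHKPD' from pos 4. Output: "DZDZDVHKPDVHKPD"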